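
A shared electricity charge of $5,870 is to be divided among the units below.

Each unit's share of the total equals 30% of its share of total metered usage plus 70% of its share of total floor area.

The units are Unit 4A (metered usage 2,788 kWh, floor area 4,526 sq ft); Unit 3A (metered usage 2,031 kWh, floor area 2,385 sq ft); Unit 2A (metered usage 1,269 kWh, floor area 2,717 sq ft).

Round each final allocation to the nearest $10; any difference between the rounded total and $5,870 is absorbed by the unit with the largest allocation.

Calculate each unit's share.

Unit 4A: $2,730 | Unit 3A: $1,610 | Unit 2A: $1,530

Metered usage total 6,088; floor area total 9,628.
Combined weights (30% metered usage + 70% floor area): Unit 4A 0.4664; Unit 3A 0.2735; Unit 2A 0.2601.
Pro-rata amounts: Unit 4A 2,738.04; Unit 3A 1,605.34; Unit 2A 1,526.62.
After rounding ($10): Unit 4A $2,740; Unit 3A $1,610; Unit 2A $1,530. Sum = $5,880.
Difference $5,870 − $5,880 = −$10 applied to largest allocation (Unit 4A): Unit 4A becomes $2,730.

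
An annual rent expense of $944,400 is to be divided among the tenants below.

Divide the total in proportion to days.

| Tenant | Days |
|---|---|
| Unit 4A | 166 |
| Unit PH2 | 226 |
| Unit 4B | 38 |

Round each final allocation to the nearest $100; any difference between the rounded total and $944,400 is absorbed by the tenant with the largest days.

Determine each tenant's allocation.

Sum of days: 166 + 226 + 38 = 430.
Unrounded shares: Unit 4A 364,582.33; Unit PH2 496,359.07; Unit 4B 83,458.60.
After rounding ($100): Unit 4A $364,600; Unit PH2 $496,400; Unit 4B $83,500. Sum = $944,500.
Difference $944,400 − $944,500 = −$100 applied to largest days (Unit PH2): Unit PH2 becomes $496,300.

Unit 4A: $364,600 | Unit PH2: $496,300 | Unit 4B: $83,500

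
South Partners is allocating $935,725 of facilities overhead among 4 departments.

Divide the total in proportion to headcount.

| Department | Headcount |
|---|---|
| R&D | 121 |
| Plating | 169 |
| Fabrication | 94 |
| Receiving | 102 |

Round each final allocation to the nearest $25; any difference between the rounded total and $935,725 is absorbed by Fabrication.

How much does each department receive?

R&D: $232,975 | Plating: $325,375 | Fabrication: $181,000 | Receiving: $196,375

Sum of headcount: 486.
Unrounded shares: R&D 121/486 × $935,725 = 232,968.57; Plating 169/486 × $935,725 = 325,385.85; Fabrication 94/486 × $935,725 = 180,983.85; Receiving 102/486 × $935,725 = 196,386.73.
Rounded to nearest $25: R&D $232,975; Plating $325,375; Fabrication $180,975; Receiving $196,375. Sum = $935,700.
Difference $935,725 − $935,700 = +$25 applied to Fabrication: Fabrication becomes $181,000.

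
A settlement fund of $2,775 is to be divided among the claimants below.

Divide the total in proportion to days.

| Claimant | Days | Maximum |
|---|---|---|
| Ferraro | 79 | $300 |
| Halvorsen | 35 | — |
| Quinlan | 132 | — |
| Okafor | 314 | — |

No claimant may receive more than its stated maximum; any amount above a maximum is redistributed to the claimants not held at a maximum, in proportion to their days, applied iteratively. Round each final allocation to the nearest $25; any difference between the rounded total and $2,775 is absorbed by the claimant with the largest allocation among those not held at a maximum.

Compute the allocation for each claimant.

Total days = 560.
Pro-rata shares before constraints: Ferraro 391.47; Halvorsen 173.44; Quinlan 654.11; Okafor 1,555.98.
Cap binds for Ferraro ($300); balance $2,475 reallocated over remaining days 481.
Shares after redistribution: Halvorsen 180.09 → $175; Quinlan 679.21 → $675; Okafor 1,615.70 → $1,625.

Ferraro: $300; Halvorsen: $175; Quinlan: $675; Okafor: $1,625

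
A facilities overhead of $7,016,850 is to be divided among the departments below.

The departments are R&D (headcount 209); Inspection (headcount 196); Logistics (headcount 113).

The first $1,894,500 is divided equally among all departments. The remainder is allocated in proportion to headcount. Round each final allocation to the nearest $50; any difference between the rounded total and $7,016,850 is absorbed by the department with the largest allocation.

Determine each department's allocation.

R&D: $2,698,250; Inspection: $2,569,700; Logistics: $1,748,900

$1,894,500 shared equally gives $631,500 per department.
Remainder $5,122,350 by headcount (total 518): R&D 2,066,739.67 → $2,066,750; Inspection 1,938,186.49 → $1,938,200; Logistics 1,117,423.84 → $1,117,400.
Totals: R&D $631,500 + $2,066,750 = $2,698,250; Inspection $631,500 + $1,938,200 = $2,569,700; Logistics $631,500 + $1,117,400 = $1,748,900.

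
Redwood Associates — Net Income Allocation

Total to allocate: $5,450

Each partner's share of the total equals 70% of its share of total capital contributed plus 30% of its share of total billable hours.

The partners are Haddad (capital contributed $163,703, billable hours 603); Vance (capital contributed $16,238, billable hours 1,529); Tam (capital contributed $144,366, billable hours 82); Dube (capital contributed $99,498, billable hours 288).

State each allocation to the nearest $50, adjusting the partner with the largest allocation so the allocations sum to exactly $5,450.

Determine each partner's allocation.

Haddad: $1,850 | Vance: $1,150 | Tam: $1,350 | Dube: $1,100

Capital contributed total 423,805; billable hours total 2,502.
Composite weights (70% capital contributed + 30% billable hours): Haddad 0.3427; Vance 0.2102; Tam 0.2483; Dube 0.1989.
Unrounded shares: Haddad 1,867.67; Vance 1,145.34; Tam 1,353.14; Dube 1,083.86.
Rounded to nearest $50: Haddad $1,850; Vance $1,150; Tam $1,350; Dube $1,100. Sum = $5,450.
Sum already equals the total — no adjustment.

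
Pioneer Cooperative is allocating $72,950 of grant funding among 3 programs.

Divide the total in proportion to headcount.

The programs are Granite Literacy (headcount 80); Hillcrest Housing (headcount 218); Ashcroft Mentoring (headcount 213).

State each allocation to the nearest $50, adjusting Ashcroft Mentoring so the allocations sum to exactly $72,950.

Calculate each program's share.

Granite Literacy: $11,400 · Hillcrest Housing: $31,100 · Ashcroft Mentoring: $30,450

Headcount total: 511.
Proportional shares: Granite Literacy 80/511 × $72,950 = 11,420.74; Hillcrest Housing 218/511 × $72,950 = 31,121.53; Ashcroft Mentoring 213/511 × $72,950 = 30,407.73.
After rounding ($50): Granite Literacy $11,400; Hillcrest Housing $31,100; Ashcroft Mentoring $30,400. Sum = $72,900.
Difference $72,950 − $72,900 = +$50 applied to Ashcroft Mentoring: Ashcroft Mentoring becomes $30,450.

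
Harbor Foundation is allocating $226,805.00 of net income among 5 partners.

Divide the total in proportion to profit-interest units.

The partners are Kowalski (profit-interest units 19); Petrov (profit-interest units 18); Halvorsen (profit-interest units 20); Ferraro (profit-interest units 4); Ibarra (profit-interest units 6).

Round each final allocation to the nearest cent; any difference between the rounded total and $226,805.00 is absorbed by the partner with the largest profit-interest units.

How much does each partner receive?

Profit-interest units total: 19 + 18 + 20 + 4 + 6 = 67.
Proportional shares: Kowalski 64,317.8358; Petrov 60,932.6866; Halvorsen 67,702.9851; Ferraro 13,540.5970; Ibarra 20,310.8955.
At nearest cent: Kowalski $64,317.84; Petrov $60,932.69; Halvorsen $67,702.99; Ferraro $13,540.60; Ibarra $20,310.90. Sum = $226,805.02.
Difference $226,805.00 − $226,805.02 = −$0.02 applied to largest profit-interest units (Halvorsen): Halvorsen becomes $67,702.97.

Kowalski: $64,317.84; Petrov: $60,932.69; Halvorsen: $67,702.97; Ferraro: $13,540.60; Ibarra: $20,310.90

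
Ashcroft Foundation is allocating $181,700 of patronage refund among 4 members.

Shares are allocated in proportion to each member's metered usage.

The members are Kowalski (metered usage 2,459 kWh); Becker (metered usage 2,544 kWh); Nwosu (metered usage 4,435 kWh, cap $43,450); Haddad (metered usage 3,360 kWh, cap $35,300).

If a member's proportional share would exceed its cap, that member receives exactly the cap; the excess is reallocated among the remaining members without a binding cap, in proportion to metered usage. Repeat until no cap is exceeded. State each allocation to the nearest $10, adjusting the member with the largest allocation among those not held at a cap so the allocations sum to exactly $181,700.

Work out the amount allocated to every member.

Kowalski: $50,600 | Becker: $52,350 | Nwosu: $43,450 | Haddad: $35,300

Sum of metered usage: 12,798.
Pro-rata shares before constraints: Kowalski 34,911.73; Becker 36,118.52; Nwosu 62,966.05; Haddad 47,703.70.
Capped: Nwosu ($43,450), Haddad ($35,300); balance $102,950 reallocated over remaining metered usage 5,003.
Redistributed shares: Kowalski 50,600.45 → $50,600; Becker 52,349.55 → $52,350.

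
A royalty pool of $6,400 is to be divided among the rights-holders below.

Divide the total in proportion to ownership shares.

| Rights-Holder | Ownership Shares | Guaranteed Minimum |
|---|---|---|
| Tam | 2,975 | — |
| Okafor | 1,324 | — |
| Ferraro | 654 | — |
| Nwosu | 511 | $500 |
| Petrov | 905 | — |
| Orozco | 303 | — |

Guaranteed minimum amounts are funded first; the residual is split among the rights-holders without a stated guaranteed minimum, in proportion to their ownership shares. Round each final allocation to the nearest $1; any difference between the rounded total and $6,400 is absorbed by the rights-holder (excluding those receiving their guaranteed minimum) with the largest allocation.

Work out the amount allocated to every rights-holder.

Minimums first: Nwosu $500. Residual $5,900.
Residual split over remaining ownership shares 6,161: Tam 2,848.97 → $2,849; Okafor 1,267.91 → $1,268; Ferraro 626.29 → $626; Petrov 866.66 → $867; Orozco 290.16 → $290.

Tam: $2,849; Okafor: $1,268; Ferraro: $626; Nwosu: $500; Petrov: $867; Orozco: $290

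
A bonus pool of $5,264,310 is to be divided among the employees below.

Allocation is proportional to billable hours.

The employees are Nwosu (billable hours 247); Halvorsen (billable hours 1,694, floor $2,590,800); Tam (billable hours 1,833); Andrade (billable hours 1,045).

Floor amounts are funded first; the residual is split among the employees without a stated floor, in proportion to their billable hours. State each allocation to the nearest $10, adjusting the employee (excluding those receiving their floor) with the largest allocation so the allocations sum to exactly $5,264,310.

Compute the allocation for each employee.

Nwosu: $211,310 | Halvorsen: $2,590,800 | Tam: $1,568,180 | Andrade: $894,020

Fund the minimums — Halvorsen $2,590,800. Residual $2,673,510.
Residual split over remaining billable hours 3,125: Nwosu 211,314.23 → $211,310; Tam 1,568,174.03 → $1,568,170; Andrade 894,021.74 → $894,020.
Rounding difference +$10 applied to Tam → $1,568,180.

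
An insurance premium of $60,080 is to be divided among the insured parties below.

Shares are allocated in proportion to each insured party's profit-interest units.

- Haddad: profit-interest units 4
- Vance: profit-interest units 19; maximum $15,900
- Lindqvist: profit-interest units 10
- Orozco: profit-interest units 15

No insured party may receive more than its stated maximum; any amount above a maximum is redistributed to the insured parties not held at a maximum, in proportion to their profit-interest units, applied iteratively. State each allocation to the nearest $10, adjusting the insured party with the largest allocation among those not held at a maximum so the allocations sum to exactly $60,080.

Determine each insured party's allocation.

Profit-interest units total: 48.
Unconstrained shares: Haddad 5,006.67; Vance 23,781.67; Lindqvist 12,516.67; Orozco 18,775.00.
Capped: Vance ($15,900); residual $44,180 reallocated over remaining profit-interest units 29.
Shares after redistribution: Haddad 6,093.79 → $6,090; Lindqvist 15,234.48 → $15,230; Orozco 22,851.72 → $22,850.
Rounding difference +$10 applied to Orozco → $22,860.

Haddad: $6,090; Vance: $15,900; Lindqvist: $15,230; Orozco: $22,860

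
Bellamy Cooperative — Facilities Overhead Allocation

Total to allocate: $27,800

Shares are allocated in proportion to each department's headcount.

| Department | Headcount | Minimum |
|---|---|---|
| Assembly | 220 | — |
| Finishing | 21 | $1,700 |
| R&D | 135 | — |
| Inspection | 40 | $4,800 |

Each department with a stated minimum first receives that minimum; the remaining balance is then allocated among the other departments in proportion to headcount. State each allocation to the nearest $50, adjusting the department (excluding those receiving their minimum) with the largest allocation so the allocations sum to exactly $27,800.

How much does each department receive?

Guaranteed amounts: Finishing $1,700; Inspection $4,800. Balance $21,300.
Balance split over remaining headcount 355: Assembly 13,200.00 → $13,200; R&D 8,100.00 → $8,100.

Assembly: $13,200 | Finishing: $1,700 | R&D: $8,100 | Inspection: $4,800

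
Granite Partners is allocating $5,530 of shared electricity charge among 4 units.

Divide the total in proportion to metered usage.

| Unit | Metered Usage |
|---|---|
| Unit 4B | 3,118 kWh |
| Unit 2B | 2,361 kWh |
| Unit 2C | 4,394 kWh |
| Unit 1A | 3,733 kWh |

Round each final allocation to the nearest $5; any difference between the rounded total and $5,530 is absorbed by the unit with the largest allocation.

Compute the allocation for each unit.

Unit 4B: $1,265 | Unit 2B: $960 | Unit 2C: $1,790 | Unit 1A: $1,515

Metered usage total: 13,606.
Raw shares: Unit 4B 3,118/13,606 × $5,530 = 1,267.27; Unit 2B 2,361/13,606 × $5,530 = 959.60; Unit 2C 4,394/13,606 × $5,530 = 1,785.89; Unit 1A 3,733/13,606 × $5,530 = 1,517.23.
At nearest $5: Unit 4B $1,265; Unit 2B $960; Unit 2C $1,785; Unit 1A $1,515. Sum = $5,525.
Difference $5,530 − $5,525 = +$5 applied to largest allocation (Unit 2C): Unit 2C becomes $1,790.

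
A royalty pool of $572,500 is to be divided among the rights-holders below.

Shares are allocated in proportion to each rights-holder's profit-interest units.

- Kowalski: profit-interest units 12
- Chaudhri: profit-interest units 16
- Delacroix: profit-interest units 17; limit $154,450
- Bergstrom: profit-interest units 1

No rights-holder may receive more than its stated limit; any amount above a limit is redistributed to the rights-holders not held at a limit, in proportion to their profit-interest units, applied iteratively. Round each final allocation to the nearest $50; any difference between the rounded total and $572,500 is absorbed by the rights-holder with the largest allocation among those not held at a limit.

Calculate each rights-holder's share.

Kowalski: $173,000; Chaudhri: $230,650; Delacroix: $154,450; Bergstrom: $14,400

Total profit-interest units = 46.
Pro-rata shares before constraints: Kowalski 149,347.83; Chaudhri 199,130.43; Delacroix 211,576.09; Bergstrom 12,445.65.
Held at cap: Delacroix ($154,450); balance $418,050 reallocated over remaining profit-interest units 29.
Shares after redistribution: Kowalski 172,986.21 → $173,000; Chaudhri 230,648.28 → $230,650; Bergstrom 14,415.52 → $14,400.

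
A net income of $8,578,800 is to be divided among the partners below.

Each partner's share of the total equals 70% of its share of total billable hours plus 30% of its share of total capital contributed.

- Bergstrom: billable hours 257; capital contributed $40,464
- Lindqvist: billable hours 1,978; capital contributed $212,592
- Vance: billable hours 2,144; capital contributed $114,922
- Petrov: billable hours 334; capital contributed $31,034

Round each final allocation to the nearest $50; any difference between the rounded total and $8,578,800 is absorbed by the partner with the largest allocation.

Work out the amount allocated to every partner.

Bergstrom: $588,450; Lindqvist: $3,891,550; Vance: $3,473,050; Petrov: $625,750

Billable hours total 4,713; capital contributed total 399,012.
Combined weights (70% billable hours + 30% capital contributed): Bergstrom 0.0686; Lindqvist 0.4536; Vance 0.4048; Petrov 0.0729.
Unrounded shares: Bergstrom 588,455.59; Lindqvist 3,891,532.03; Vance 3,473,069.55; Petrov 625,742.83.
Rounded to nearest $50: Bergstrom $588,450; Lindqvist $3,891,550; Vance $3,473,050; Petrov $625,750. Sum = $8,578,800.
Sum already equals the total — no adjustment.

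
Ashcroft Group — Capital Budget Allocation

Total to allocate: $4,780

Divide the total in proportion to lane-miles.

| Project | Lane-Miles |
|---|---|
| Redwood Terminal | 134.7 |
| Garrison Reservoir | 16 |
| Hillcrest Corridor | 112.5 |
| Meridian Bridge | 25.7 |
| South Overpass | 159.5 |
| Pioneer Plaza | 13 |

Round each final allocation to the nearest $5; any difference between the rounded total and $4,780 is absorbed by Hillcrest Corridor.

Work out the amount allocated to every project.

Redwood Terminal: $1,395 | Garrison Reservoir: $165 | Hillcrest Corridor: $1,170 | Meridian Bridge: $265 | South Overpass: $1,650 | Pioneer Plaza: $135

Sum of lane-miles: 461.4.
Raw shares: Redwood Terminal 134.7/461.4 × $4,780 = 1,395.46; Garrison Reservoir 16/461.4 × $4,780 = 165.76; Hillcrest Corridor 112.5/461.4 × $4,780 = 1,165.47; Meridian Bridge 25.7/461.4 × $4,780 = 266.25; South Overpass 159.5/461.4 × $4,780 = 1,652.38; Pioneer Plaza 13/461.4 × $4,780 = 134.68.
Rounded to nearest $5: Redwood Terminal $1,395; Garrison Reservoir $165; Hillcrest Corridor $1,165; Meridian Bridge $265; South Overpass $1,650; Pioneer Plaza $135. Sum = $4,775.
Difference $4,780 − $4,775 = +$5 applied to Hillcrest Corridor: Hillcrest Corridor becomes $1,170.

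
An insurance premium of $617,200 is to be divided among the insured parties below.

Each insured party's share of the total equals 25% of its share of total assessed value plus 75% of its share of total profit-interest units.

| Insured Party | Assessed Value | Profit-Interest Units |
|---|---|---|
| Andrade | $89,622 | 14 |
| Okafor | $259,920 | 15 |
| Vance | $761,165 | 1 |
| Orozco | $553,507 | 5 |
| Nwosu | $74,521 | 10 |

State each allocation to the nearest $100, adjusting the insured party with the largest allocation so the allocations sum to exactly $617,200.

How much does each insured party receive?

Totals — assessed value 1,738,735, profit-interest units 45.
Combined weights (25% assessed value + 75% profit-interest units): Andrade 0.2462; Okafor 0.2874; Vance 0.1261; Orozco 0.1629; Nwosu 0.1774.
Proportional shares: Andrade 151,966.63; Okafor 177,366.00; Vance 77,834.49; Orozco 100,553.03; Nwosu 109,479.86.
At nearest $100: Andrade $152,000; Okafor $177,400; Vance $77,800; Orozco $100,600; Nwosu $109,500. Sum = $617,300.
Difference $617,200 − $617,300 = −$100 applied to largest allocation (Okafor): Okafor becomes $177,300.

Andrade: $152,000; Okafor: $177,300; Vance: $77,800; Orozco: $100,600; Nwosu: $109,500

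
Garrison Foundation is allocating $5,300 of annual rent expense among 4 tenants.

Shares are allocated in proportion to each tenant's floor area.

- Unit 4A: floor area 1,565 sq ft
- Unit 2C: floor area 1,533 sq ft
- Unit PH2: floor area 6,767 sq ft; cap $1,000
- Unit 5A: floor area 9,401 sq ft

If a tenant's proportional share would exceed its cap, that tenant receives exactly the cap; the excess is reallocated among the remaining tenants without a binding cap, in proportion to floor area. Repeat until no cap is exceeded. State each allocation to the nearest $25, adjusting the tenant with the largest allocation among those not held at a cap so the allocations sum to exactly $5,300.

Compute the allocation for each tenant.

Combined floor area = 19,266.
Proportional shares (ignoring caps): Unit 4A 430.53; Unit 2C 421.72; Unit PH2 1,861.57; Unit 5A 2,586.18.
Capped: Unit PH2 ($1,000); residual $4,300 reallocated over remaining floor area 12,499.
Remaining shares: Unit 4A 538.40 → $550; Unit 2C 527.39 → $525; Unit 5A 3,234.20 → $3,225.

Unit 4A: $550 · Unit 2C: $525 · Unit PH2: $1,000 · Unit 5A: $3,225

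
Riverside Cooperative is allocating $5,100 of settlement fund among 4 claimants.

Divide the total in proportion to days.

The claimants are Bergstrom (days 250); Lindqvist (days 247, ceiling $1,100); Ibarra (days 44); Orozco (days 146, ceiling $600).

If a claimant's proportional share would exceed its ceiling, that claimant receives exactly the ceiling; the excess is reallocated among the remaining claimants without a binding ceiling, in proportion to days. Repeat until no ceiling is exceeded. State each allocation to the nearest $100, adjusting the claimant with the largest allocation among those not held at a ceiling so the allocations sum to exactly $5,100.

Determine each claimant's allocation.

Bergstrom: $2,900; Lindqvist: $1,100; Ibarra: $500; Orozco: $600

Days total: 687.
Pro-rata shares before constraints: Bergstrom 1,855.90; Lindqvist 1,833.62; Ibarra 326.64; Orozco 1,083.84.
Held at cap: Lindqvist ($1,100), Orozco ($600); remaining pool $3,400 reallocated over remaining days 294.
Shares after redistribution: Bergstrom 2,891.16 → $2,900; Ibarra 508.84 → $500.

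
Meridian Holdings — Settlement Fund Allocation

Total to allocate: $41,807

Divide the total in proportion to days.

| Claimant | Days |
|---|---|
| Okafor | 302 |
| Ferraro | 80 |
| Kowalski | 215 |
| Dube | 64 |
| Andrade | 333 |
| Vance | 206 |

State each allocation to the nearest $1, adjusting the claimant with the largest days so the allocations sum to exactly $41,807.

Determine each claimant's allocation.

Okafor: $10,521; Ferraro: $2,787; Kowalski: $7,490; Dube: $2,230; Andrade: $11,602; Vance: $7,177

Days total: 302 + 80 + 215 + 64 + 333 + 206 = 1,200.
Proportional shares: Okafor 10,521.43; Ferraro 2,787.13; Kowalski 7,490.42; Dube 2,229.71; Andrade 11,601.44; Vance 7,176.87.
Rounded to nearest $1: Okafor $10,521; Ferraro $2,787; Kowalski $7,490; Dube $2,230; Andrade $11,601; Vance $7,177. Sum = $41,806.
Difference $41,807 − $41,806 = +$1 applied to largest days (Andrade): Andrade becomes $11,602.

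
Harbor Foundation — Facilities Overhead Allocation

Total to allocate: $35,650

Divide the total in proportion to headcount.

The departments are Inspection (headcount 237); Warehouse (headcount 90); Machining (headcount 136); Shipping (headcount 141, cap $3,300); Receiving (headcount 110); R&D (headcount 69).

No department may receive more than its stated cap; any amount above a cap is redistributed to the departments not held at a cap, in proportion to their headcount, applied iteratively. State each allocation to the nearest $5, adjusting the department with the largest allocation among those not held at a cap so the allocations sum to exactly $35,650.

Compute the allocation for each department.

Total headcount = 783.
Unconstrained shares: Inspection 10,790.61; Warehouse 4,097.70; Machining 6,192.08; Shipping 6,419.73; Receiving 5,008.30; R&D 3,141.57.
Cap binds for Shipping ($3,300); remaining pool $32,350 reallocated over remaining headcount 642.
Shares after redistribution: Inspection 11,942.29 → $11,940; Warehouse 4,535.05 → $4,535; Machining 6,852.96 → $6,855; Receiving 5,542.83 → $5,545; R&D 3,476.87 → $3,475.

Inspection: $11,940 · Warehouse: $4,535 · Machining: $6,855 · Shipping: $3,300 · Receiving: $5,545 · R&D: $3,475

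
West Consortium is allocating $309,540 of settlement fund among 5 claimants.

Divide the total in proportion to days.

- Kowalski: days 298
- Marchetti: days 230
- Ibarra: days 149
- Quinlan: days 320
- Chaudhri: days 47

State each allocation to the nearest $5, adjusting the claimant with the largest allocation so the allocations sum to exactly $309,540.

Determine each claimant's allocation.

Total days = 1,044.
Proportional shares: Kowalski 298/1,044 × $309,540 = 88,355.29; Marchetti 230/1,044 × $309,540 = 68,193.68; Ibarra 149/1,044 × $309,540 = 44,177.64; Quinlan 320/1,044 × $309,540 = 94,878.16; Chaudhri 47/1,044 × $309,540 = 13,935.23.
Rounded to nearest $5: Kowalski $88,355; Marchetti $68,195; Ibarra $44,180; Quinlan $94,880; Chaudhri $13,935. Sum = $309,545.
Difference $309,540 − $309,545 = −$5 applied to largest allocation (Quinlan): Quinlan becomes $94,875.

Kowalski: $88,355; Marchetti: $68,195; Ibarra: $44,180; Quinlan: $94,875; Chaudhri: $13,935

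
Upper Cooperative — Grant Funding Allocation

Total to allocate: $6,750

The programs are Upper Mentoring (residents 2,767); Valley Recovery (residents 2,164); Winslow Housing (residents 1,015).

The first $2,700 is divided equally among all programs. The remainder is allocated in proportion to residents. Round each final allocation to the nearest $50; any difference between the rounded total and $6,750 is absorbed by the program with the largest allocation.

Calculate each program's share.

Upper Mentoring: $2,800; Valley Recovery: $2,350; Winslow Housing: $1,600

Equal tier: $2,700 ÷ 3 = $900 apiece.
Remainder $4,050 by residents (total 5,946): Upper Mentoring 1,884.69 → $1,900; Valley Recovery 1,473.97 → $1,450; Winslow Housing 691.35 → $700.
Totals: Upper Mentoring $900 + $1,900 = $2,800; Valley Recovery $900 + $1,450 = $2,350; Winslow Housing $900 + $700 = $1,600.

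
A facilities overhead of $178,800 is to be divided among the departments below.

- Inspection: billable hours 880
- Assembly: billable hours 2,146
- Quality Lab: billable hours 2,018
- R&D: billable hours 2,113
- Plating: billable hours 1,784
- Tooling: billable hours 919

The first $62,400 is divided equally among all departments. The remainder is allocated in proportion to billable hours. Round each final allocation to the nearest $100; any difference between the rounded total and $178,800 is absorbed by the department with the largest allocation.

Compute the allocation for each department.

Inspection: $20,800 · Assembly: $35,800 · Quality Lab: $34,200 · R&D: $35,300 · Plating: $31,500 · Tooling: $21,200

$62,400 shared equally gives $10,400 per department.
Remainder $116,400 by billable hours (total 9,860): Inspection 10,388.64 → $10,400; Assembly 25,334.12 → $25,300; Quality Lab 23,823.04 → $23,800; R&D 24,944.54 → $24,900; Plating 21,060.61 → $21,100; Tooling 10,849.05 → $10,800.
Rounding difference +$100 on remainder applied to Assembly.
Totals: Inspection $10,400 + $10,400 = $20,800; Assembly $10,400 + $25,400 = $35,800; Quality Lab $10,400 + $23,800 = $34,200; R&D $10,400 + $24,900 = $35,300; Plating $10,400 + $21,100 = $31,500; Tooling $10,400 + $10,800 = $21,200.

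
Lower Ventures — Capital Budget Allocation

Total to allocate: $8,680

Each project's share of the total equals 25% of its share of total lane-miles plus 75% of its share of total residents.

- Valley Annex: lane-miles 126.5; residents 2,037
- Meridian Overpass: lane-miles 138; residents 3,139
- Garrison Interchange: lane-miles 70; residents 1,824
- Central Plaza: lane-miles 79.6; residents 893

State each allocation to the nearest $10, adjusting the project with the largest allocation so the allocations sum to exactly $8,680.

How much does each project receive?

Totals — lane-miles 414.1, residents 7,893.
Blended shares (25% lane-miles + 75% residents): Valley Annex 0.2699; Meridian Overpass 0.3816; Garrison Interchange 0.2156; Central Plaza 0.1329.
Unrounded shares: Valley Annex 2,342.98; Meridian Overpass 3,312.15; Garrison Interchange 1,871.22; Central Plaza 1,153.66.
After rounding ($10): Valley Annex $2,340; Meridian Overpass $3,310; Garrison Interchange $1,870; Central Plaza $1,150. Sum = $8,670.
Difference $8,680 − $8,670 = +$10 applied to largest allocation (Meridian Overpass): Meridian Overpass becomes $3,320.

Valley Annex: $2,340; Meridian Overpass: $3,320; Garrison Interchange: $1,870; Central Plaza: $1,150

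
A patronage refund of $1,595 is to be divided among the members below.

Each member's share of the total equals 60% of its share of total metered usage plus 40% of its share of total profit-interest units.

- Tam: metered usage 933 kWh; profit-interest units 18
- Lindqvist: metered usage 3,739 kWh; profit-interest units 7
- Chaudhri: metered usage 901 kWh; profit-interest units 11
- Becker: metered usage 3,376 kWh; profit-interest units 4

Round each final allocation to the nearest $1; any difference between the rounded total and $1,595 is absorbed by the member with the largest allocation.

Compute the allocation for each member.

Tam: $387 | Lindqvist: $511 | Chaudhri: $272 | Becker: $425

Totals — metered usage 8,949, profit-interest units 40.
Combined weights (60% metered usage + 40% profit-interest units): Tam 0.2426; Lindqvist 0.3207; Chaudhri 0.1704; Becker 0.2663.
Raw shares: Tam 386.87; Lindqvist 511.496; Chaudhri 271.80; Becker 424.83.
After rounding ($1): Tam $387; Lindqvist $511; Chaudhri $272; Becker $425. Sum = $1,595.
No rounding difference to absorb.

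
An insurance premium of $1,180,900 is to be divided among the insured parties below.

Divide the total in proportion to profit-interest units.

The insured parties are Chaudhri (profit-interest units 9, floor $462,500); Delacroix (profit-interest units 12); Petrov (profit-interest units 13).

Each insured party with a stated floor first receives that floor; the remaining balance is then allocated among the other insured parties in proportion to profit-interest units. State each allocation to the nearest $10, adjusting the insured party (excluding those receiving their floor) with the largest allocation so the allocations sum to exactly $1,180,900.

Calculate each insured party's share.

Minimums first: Chaudhri $462,500. Remaining pool $718,400.
Remaining pool split over remaining profit-interest units 25: Delacroix 344,832.00 → $344,830; Petrov 373,568.00 → $373,570.

Chaudhri: $462,500 · Delacroix: $344,830 · Petrov: $373,570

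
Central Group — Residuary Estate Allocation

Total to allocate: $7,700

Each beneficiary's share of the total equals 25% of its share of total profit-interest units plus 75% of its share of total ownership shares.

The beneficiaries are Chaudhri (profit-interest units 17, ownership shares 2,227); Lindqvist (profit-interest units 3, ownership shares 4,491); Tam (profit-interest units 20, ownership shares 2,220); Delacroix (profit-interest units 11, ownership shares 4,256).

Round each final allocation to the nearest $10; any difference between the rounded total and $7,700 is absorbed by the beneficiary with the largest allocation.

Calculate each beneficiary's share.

Chaudhri: $1,620 | Lindqvist: $2,080 | Tam: $1,730 | Delacroix: $2,270

Profit-interest units total 51; ownership shares total 13,194.
Combined weights (25% profit-interest units + 75% ownership shares): Chaudhri 0.2099; Lindqvist 0.2700; Tam 0.2242; Delacroix 0.2958.
Proportional shares: Chaudhri 1,616.42; Lindqvist 2,078.94; Tam 1,726.59; Delacroix 2,278.04.
After rounding ($10): Chaudhri $1,620; Lindqvist $2,080; Tam $1,730; Delacroix $2,280. Sum = $7,710.
Difference $7,700 − $7,710 = −$10 applied to largest allocation (Delacroix): Delacroix becomes $2,270.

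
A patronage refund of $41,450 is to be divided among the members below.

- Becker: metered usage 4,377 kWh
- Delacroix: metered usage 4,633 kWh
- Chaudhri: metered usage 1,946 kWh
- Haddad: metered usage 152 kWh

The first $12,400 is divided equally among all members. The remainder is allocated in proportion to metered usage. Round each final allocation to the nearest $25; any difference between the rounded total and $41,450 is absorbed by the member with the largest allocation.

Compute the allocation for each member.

Becker: $14,550; Delacroix: $15,200; Chaudhri: $8,200; Haddad: $3,500

Equal tier: $12,400 ÷ 4 = $3,100 apiece.
Remainder $29,050 by metered usage (total 11,108): Becker 11,446.87 → $11,450; Delacroix 12,116.37 → $12,125; Chaudhri 5,089.24 → $5,100; Haddad 397.52 → $400.
Rounding difference −$25 on remainder applied to Delacroix.
Totals: Becker $3,100 + $11,450 = $14,550; Delacroix $3,100 + $12,100 = $15,200; Chaudhri $3,100 + $5,100 = $8,200; Haddad $3,100 + $400 = $3,500.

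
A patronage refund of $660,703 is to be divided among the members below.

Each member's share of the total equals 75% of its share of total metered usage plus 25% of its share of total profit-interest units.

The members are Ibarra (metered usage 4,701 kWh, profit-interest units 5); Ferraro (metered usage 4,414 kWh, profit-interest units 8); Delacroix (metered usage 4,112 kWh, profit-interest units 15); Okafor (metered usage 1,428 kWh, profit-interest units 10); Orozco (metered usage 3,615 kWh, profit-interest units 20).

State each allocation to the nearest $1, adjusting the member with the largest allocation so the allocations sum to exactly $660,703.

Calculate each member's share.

Metered usage total 18,270; profit-interest units total 58.
Composite weights (75% metered usage + 25% profit-interest units): Ibarra 0.2145; Ferraro 0.2157; Delacroix 0.2335; Okafor 0.1017; Orozco 0.2346.
Raw shares: Ibarra 141,741.95; Ferraro 142,501.38; Delacroix 154,245.40; Okafor 67,209.44; Orozco 155,004.83.
Rounded to nearest $1: Ibarra $141,742; Ferraro $142,501; Delacroix $154,245; Okafor $67,209; Orozco $155,005. Sum = $660,702.
Difference $660,703 − $660,702 = +$1 applied to largest allocation (Orozco): Orozco becomes $155,006.

Ibarra: $141,742; Ferraro: $142,501; Delacroix: $154,245; Okafor: $67,209; Orozco: $155,006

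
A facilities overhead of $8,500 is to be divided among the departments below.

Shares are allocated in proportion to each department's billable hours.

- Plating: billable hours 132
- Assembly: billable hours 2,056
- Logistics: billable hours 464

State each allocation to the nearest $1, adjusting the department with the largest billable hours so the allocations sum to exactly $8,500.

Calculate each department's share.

Plating: $423; Assembly: $6,590; Logistics: $1,487

Billable hours total: 132 + 2,056 + 464 = 2,652.
Proportional shares: Plating 423.08; Assembly 6,589.74; Logistics 1,487.18.
At nearest $1: Plating $423; Assembly $6,590; Logistics $1,487. Sum = $8,500.
Rounded total matches; no reconciliation needed.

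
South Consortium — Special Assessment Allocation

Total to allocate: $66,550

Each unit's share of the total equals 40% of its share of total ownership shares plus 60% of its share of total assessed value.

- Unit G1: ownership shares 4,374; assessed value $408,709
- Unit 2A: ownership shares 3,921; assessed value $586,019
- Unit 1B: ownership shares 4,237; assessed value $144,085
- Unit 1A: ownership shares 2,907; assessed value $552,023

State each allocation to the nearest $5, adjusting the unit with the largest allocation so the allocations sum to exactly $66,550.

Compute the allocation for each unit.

Totals — ownership shares 15,439, assessed value 1,690,836.
Composite weights (40% ownership shares + 60% assessed value): Unit G1 0.2584; Unit 2A 0.3095; Unit 1B 0.1609; Unit 1A 0.2712.
Pro-rata amounts: Unit G1 17,193.55; Unit 2A 20,599.76; Unit 1B 10,708.10; Unit 1A 18,048.58.
Rounded to nearest $5: Unit G1 $17,195; Unit 2A $20,600; Unit 1B $10,710; Unit 1A $18,050. Sum = $66,555.
Difference $66,550 − $66,555 = −$5 applied to largest allocation (Unit 2A): Unit 2A becomes $20,595.

Unit G1: $17,195 · Unit 2A: $20,595 · Unit 1B: $10,710 · Unit 1A: $18,050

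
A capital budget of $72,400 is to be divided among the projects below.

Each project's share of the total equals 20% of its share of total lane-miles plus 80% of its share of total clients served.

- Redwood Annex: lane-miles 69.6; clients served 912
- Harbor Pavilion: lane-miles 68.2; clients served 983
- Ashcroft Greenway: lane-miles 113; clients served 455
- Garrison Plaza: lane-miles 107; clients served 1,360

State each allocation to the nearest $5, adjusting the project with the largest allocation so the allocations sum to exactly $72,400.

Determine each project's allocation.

Lane-miles total 357.8; clients served total 3,710.
Composite weights (20% lane-miles + 80% clients served): Redwood Annex 0.2356; Harbor Pavilion 0.2501; Ashcroft Greenway 0.1613; Garrison Plaza 0.3531.
Raw shares: Redwood Annex 17,054.70; Harbor Pavilion 18,106.48; Ashcroft Greenway 11,676.45; Garrison Plaza 25,562.37.
At nearest $5: Redwood Annex $17,055; Harbor Pavilion $18,105; Ashcroft Greenway $11,675; Garrison Plaza $25,560. Sum = $72,395.
Difference $72,400 − $72,395 = +$5 applied to largest allocation (Garrison Plaza): Garrison Plaza becomes $25,565.

Redwood Annex: $17,055; Harbor Pavilion: $18,105; Ashcroft Greenway: $11,675; Garrison Plaza: $25,565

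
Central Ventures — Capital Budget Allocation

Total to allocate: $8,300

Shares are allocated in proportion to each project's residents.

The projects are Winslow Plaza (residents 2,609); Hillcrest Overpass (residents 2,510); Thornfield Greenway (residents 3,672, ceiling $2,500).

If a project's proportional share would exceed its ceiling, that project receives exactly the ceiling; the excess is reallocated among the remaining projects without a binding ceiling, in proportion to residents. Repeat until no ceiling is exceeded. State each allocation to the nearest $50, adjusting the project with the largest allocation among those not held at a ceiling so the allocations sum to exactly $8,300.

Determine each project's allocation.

Winslow Plaza: $2,950 · Hillcrest Overpass: $2,850 · Thornfield Greenway: $2,500

Sum of residents: 8,791.
Unconstrained shares: Winslow Plaza 2,463.28; Hillcrest Overpass 2,369.81; Thornfield Greenway 3,466.91.
Capped: Thornfield Greenway ($2,500); balance $5,800 reallocated over remaining residents 5,119.
Remaining shares: Winslow Plaza 2,956.09 → $2,950; Hillcrest Overpass 2,843.91 → $2,850.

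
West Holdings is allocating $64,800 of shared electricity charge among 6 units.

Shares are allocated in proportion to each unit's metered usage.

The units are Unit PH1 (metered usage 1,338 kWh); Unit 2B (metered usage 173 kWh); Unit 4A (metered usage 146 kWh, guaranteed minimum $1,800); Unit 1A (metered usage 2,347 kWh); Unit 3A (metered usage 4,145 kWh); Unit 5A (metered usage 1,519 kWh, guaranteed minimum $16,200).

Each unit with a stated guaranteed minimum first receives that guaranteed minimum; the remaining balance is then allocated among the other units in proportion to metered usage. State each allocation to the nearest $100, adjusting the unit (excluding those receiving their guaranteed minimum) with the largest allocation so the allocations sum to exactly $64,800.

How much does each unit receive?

Fund the minimums — Unit 4A $1,800; Unit 5A $16,200. Remaining pool $46,800.
Remaining pool split over remaining metered usage 8,003: Unit PH1 7,824.37 → $7,800; Unit 2B 1,011.67 → $1,000; Unit 1A 13,724.80 → $13,700; Unit 3A 24,239.16 → $24,200.
Rounding difference +$100 applied to Unit 3A → $24,300.

Unit PH1: $7,800 | Unit 2B: $1,000 | Unit 4A: $1,800 | Unit 1A: $13,700 | Unit 3A: $24,300 | Unit 5A: $16,200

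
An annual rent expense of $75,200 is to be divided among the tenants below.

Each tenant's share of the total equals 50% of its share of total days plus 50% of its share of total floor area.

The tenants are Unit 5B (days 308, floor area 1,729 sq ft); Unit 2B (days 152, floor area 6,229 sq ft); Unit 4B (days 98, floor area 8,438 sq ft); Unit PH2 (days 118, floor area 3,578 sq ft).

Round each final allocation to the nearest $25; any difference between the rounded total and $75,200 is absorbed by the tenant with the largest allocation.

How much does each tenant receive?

Unit 5B: $20,375; Unit 2B: $20,175; Unit 4B: $21,350; Unit PH2: $13,300

Totals — days 676, floor area 19,974.
Combined weights (50% days + 50% floor area): Unit 5B 0.2711; Unit 2B 0.2684; Unit 4B 0.2837; Unit PH2 0.1768.
Unrounded shares: Unit 5B 20,386.11; Unit 2B 20,180.20; Unit 4B 21,334.98; Unit PH2 13,298.71.
At nearest $25: Unit 5B $20,375; Unit 2B $20,175; Unit 4B $21,325; Unit PH2 $13,300. Sum = $75,175.
Difference $75,200 − $75,175 = +$25 applied to largest allocation (Unit 4B): Unit 4B becomes $21,350.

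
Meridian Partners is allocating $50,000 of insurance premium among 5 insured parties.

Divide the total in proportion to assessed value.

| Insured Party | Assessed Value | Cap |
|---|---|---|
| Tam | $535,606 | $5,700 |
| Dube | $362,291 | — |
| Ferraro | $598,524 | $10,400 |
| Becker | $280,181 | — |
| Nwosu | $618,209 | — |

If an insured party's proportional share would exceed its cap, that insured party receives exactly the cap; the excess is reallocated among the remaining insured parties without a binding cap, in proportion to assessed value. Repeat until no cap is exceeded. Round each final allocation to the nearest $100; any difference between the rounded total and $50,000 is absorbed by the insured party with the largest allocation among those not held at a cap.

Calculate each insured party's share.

Tam: $5,700 · Dube: $9,700 · Ferraro: $10,400 · Becker: $7,500 · Nwosu: $16,700

Sum of assessed value: 2,394,811.
Pro-rata shares before constraints: Tam 11,182.64; Dube 7,564.08; Ferraro 12,496.27; Becker 5,849.75; Nwosu 12,907.26.
Cap binds for Tam ($5,700), Ferraro ($10,400); residual $33,900 reallocated over remaining assessed value 1,260,681.
Shares after redistribution: Dube 9,742.09 → $9,700; Becker 7,534.13 → $7,500; Nwosu 16,623.78 → $16,600.
Rounding difference +$100 applied to Nwosu → $16,700.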